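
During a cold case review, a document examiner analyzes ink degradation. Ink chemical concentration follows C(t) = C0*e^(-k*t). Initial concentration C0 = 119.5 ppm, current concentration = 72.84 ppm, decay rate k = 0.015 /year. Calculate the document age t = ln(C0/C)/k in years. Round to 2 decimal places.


Document age estimation:
C0/C = 119.5 / 72.84 = 1.640582
ln(C0/C) = 0.495051
t = 0.495051 / 0.015 = 33.00 years

33.00


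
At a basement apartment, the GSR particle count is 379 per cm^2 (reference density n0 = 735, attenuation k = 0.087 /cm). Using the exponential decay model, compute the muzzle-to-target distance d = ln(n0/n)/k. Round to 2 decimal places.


GSR distance calculation:
n0/n = 735 / 379 = 1.939314
ln(n0/n) = 0.662334
d = 0.662334 / 0.087 = 7.61 cm

7.61


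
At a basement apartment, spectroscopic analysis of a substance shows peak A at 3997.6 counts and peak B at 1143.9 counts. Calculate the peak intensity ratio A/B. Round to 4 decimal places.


Spectral peak ratio:
Peak A = 3997.6 counts
Peak B = 1143.9 counts
Ratio = 3997.6 / 1143.9 = 3.4947

3.4947


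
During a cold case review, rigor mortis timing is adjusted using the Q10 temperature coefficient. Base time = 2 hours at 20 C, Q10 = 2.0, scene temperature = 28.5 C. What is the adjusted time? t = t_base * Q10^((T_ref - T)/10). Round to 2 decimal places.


Rigor mortis time adjustment:
Exponent = (T_ref - T_actual) / 10 = (20 - 28.5) / 10 = -0.85
Q10 factor = 2.0^-0.85 = 0.55478
t_adjusted = 2 * 0.55478 = 1.11 hours

1.11


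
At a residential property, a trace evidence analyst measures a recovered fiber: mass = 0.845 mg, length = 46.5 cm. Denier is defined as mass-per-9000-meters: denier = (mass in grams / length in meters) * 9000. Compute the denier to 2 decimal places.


Denier calculation:
Mass in grams = 0.845 mg / 1000 = 0.000845 g
Length in meters = 46.5 cm / 100 = 0.465 m
Linear density = mass / length = 0.000845 / 0.465 = 0.0018172 g/m
Denier = (g/m) * 9000 = 0.0018172 * 9000 = 16.35

16.35


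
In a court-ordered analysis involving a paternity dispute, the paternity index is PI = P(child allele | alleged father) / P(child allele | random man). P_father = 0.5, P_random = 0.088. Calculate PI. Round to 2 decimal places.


Paternity Index calculation:
PI = P(allele|father) / P(allele|random)
PI = 0.5 / 0.088
PI = 5.68

5.68


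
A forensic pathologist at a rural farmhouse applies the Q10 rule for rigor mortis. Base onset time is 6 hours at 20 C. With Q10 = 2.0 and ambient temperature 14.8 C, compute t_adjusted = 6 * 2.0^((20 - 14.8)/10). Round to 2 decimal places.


Rigor mortis time adjustment:
Exponent = (T_ref - T_actual) / 10 = (20 - 14.8) / 10 = 0.52
Q10 factor = 2.0^0.52 = 1.43396
t_adjusted = 6 * 1.43396 = 8.60 hours

8.60


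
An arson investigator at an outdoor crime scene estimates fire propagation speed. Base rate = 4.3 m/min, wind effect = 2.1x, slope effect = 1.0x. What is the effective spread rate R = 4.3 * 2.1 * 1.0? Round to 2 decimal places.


Fire spread rate calculation:
R = R0 * wind_factor * slope_factor
= 4.3 * 2.1 * 1.0
= 9.03 * 1.0
= 9.03 m/min

9.03


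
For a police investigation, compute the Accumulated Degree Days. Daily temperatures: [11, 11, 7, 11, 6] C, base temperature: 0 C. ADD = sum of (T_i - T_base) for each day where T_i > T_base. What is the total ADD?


Computing ADD day by day:
Day 1: max(0, 11 - 0) = 11
Day 2: max(0, 11 - 0) = 11
Day 3: max(0, 7 - 0) = 7
Day 4: max(0, 11 - 0) = 11
Day 5: max(0, 6 - 0) = 6
Total ADD = 46

46


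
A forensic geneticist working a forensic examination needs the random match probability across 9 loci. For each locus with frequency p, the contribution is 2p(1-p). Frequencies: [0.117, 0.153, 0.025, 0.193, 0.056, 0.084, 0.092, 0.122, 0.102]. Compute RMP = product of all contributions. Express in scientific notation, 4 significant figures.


Computing RMP for 9 loci:
Locus 1: 2 * 0.117 * 0.883 = 0.206622
Locus 2: 2 * 0.153 * 0.847 = 0.259182
Locus 3: 2 * 0.025 * 0.975 = 0.04875
Locus 4: 2 * 0.193 * 0.807 = 0.311502
Locus 5: 2 * 0.056 * 0.944 = 0.105728
Locus 6: 2 * 0.084 * 0.916 = 0.153888
Locus 7: 2 * 0.092 * 0.908 = 0.167072
Locus 8: 2 * 0.122 * 0.878 = 0.214232
Locus 9: 2 * 0.102 * 0.898 = 0.183192
RMP = 8.676e-08

8.676e-08


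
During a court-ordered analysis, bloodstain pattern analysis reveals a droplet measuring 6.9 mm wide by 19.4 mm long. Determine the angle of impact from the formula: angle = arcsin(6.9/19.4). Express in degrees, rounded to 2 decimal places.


Blood spatter impact angle calculation:
width / length = 6.9 / 19.4 = 0.35567
angle = arcsin(0.35567)
angle = 20.83 degrees

20.83


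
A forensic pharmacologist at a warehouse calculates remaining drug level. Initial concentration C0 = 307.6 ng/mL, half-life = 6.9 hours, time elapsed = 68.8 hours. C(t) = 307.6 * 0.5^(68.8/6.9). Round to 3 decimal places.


Drug concentration decay:
Number of half-lives = t / t_half = 68.8 / 6.9 = 9.971014
Decay factor = 0.5^9.971014 = 0.00099638
C(t) = 307.6 * 0.00099638 = 0.306 ng/mL

0.306


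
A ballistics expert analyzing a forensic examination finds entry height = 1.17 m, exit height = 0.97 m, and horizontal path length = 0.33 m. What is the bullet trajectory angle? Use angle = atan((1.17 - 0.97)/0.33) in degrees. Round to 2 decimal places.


Bullet trajectory angle:
Height difference = 1.17 - 0.97 = 0.2 m
angle = atan(0.2 / 0.33)
angle = atan(0.606061)
angle = 31.22 degrees

31.22


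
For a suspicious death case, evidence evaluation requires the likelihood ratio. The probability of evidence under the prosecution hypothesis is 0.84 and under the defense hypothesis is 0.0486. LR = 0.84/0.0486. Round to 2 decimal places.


Likelihood ratio calculation:
LR = P(E|Hp) / P(E|Hd)
LR = 0.84 / 0.0486
LR = 17.28

17.28


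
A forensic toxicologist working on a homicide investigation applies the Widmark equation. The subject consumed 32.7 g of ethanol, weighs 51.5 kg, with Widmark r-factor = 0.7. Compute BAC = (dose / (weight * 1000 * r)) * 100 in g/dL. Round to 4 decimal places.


Applying the Widmark formula:
BAC = (dose_g / (body_wt * 1000 * r)) * 100
Denominator = 51.5 * 1000 * 0.7 = 36050
BAC = (32.7 / 36050) * 100
BAC = 0.0907 g/dL

0.0907


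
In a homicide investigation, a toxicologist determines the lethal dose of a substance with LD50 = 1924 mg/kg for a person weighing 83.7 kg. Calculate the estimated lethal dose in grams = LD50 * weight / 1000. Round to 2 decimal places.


Lethal dose calculation:
Lethal dose = LD50 * body_weight / 1000
= 1924 * 83.7 / 1000
= 161038.8 / 1000
= 161.04 g

161.04


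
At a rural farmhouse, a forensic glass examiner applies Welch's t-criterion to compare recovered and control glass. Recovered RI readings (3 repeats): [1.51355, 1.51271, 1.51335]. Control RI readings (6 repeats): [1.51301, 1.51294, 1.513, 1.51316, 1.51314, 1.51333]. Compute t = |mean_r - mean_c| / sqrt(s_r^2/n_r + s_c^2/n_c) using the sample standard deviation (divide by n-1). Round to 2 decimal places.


Welch's t-criterion for glass RI comparison:
Recovered mean = sum / n_r = 4.53961 / 3 = 1.5132033
Control mean = sum / n_c = 9.07858 / 6 = 1.5130967
Recovered sample variance s_r^2 = 1.92533e-07
Control sample variance s_c^2 = 2.03467e-08
Welch SE (unpooled) = sqrt(s_r^2/n_r + s_c^2/n_c) = sqrt(6.41778e-08 + 3.39111e-09) = sqrt(6.75689e-08) = 0.00025994
|mean_r - mean_c| = 0.000106667
t = 0.000106667 / 0.00025994 = 0.41

0.41


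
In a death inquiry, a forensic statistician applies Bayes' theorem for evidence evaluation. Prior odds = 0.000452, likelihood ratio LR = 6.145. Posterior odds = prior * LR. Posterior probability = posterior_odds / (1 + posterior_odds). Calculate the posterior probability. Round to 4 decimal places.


Bayesian evidence evaluation:
Posterior odds = prior_odds * LR = 0.000452 * 6.145 = 0.00277754
Posterior probability = posterior_odds / (1 + posterior_odds)
= 0.00277754 / (1 + 0.00277754)
= 0.00277754 / 1.00277754
= 0.0028

0.0028


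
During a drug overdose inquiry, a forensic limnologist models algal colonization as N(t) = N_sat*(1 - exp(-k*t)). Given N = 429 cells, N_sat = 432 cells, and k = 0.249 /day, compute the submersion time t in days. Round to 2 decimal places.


PMSI from diatom colonization curve:
N / N_sat = 429 / 432 = 0.993056
1 - N/N_sat = 0.006944
ln(1 - N/N_sat) = -4.969877
t = -ln(1 - N/N_sat) / k = -(-4.969877) / 0.249 = 19.96 days

19.96


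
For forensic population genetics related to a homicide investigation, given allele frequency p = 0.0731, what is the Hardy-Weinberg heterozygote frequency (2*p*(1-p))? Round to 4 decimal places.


Hardy-Weinberg heterozygote frequency:
q = 1 - p = 1 - 0.0731 = 0.9269
2pq = 2 * 0.0731 * 0.9269 = 0.1355

0.1355


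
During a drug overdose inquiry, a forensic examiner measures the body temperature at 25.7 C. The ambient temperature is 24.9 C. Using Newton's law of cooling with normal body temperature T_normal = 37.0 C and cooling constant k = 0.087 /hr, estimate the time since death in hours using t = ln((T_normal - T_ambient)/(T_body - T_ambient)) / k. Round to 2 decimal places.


Using Newton's law of cooling:
t = ln((T_normal - T_ambient) / (T_body - T_ambient)) / k
T_normal - T_ambient = 12.1
T_body - T_ambient = 0.8
Ratio = 15.125
ln(ratio) = 2.716349
t = 2.716349 / 0.087 = 31.22 hours

31.22


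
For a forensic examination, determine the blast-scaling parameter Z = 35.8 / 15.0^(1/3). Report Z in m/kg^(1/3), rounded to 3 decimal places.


Scaled distance calculation:
W^(1/3) = 15.0^(1/3) = 2.466212
Z = R / W^(1/3) = 35.8 / 2.466212
Z = 14.516 m/kg^(1/3)

14.516


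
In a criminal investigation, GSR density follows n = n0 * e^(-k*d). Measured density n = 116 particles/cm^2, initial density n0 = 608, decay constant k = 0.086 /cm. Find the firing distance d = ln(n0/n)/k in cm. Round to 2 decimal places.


GSR distance calculation:
n0/n = 608 / 116 = 5.241379
ln(n0/n) = 1.656585
d = 1.656585 / 0.086 = 19.26 cm

19.26


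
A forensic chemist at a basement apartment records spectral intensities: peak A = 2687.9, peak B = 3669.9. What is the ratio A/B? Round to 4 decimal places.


Spectral peak ratio:
Peak A = 2687.9 counts
Peak B = 3669.9 counts
Ratio = 2687.9 / 3669.9 = 0.7324

0.7324


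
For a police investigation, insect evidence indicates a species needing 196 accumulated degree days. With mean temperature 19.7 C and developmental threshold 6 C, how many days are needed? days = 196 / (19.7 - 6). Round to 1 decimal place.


Insect development time:
Effective temperature = avg_temp - T_base = 19.7 - 6 = 13.7 C
Days = ADD / effective_temp = 196 / 13.7 = 14.3 days

14.3


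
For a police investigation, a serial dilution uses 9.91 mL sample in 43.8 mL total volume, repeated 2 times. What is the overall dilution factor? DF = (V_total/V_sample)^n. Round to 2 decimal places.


Dilution factor calculation:
Single dilution = V_total / V_sample = 43.8 / 9.91 ≈ 4.419778
Number of dilutions = 2
Total DF = (43.8 / 9.91)^2 (full precision, rounded at the end) = 19.53

19.53


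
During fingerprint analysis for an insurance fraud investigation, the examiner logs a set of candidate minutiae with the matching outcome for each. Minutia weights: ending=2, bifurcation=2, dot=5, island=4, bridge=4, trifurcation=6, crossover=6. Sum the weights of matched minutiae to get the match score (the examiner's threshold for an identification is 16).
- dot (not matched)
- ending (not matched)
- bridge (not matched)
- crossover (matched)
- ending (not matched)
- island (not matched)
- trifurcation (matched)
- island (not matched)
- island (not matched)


Weighted minutiae match score:
  dot: not matched, +0
  ending: not matched, +0
  bridge: not matched, +0
  crossover: matched, +6 (running total 6)
  ending: not matched, +0
  island: not matched, +0
  trifurcation: matched, +6 (running total 12)
  island: not matched, +0
  island: not matched, +0
Total score = 12
Threshold = 16; verdict = inconclusive

12


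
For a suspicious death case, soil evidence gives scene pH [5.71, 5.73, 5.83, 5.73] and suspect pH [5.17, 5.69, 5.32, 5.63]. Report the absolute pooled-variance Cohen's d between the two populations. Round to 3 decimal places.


Pooled-variance Cohen's d for soil pH comparison:
Scene mean = 23 / 4 = 5.75
Suspect mean = 21.81 / 4 = 5.4525
Scene sample variance s_s^2 = 0.002933
Suspect sample variance s_c^2 = 0.061758
Pooled variance = ((n_s-1)*s_s^2 + (n_c-1)*s_c^2) / (n_s + n_c - 2) = 0.032346
Pooled SD = sqrt(0.032346) = 0.17985
Mean difference = 0.2975
|d| = |0.2975| / 0.17985 = 1.654

1.654


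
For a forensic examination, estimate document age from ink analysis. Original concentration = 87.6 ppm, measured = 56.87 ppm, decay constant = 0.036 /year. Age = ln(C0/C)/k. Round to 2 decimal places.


Document age estimation:
C0/C = 87.6 / 56.87 = 1.540355
ln(C0/C) = 0.432013
t = 0.432013 / 0.036 = 12.00 years

12.00


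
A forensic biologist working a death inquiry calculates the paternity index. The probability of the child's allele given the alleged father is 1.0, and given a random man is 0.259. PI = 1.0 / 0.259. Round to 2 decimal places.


Paternity Index calculation:
PI = P(allele|father) / P(allele|random)
PI = 1.0 / 0.259
PI = 3.86

3.86


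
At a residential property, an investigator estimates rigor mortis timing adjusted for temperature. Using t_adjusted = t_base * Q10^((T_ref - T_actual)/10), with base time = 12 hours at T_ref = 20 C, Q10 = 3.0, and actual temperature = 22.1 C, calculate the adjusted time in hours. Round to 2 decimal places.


Rigor mortis time adjustment:
Exponent = (T_ref - T_actual) / 10 = (20 - 22.1) / 10 = -0.21
Q10 factor = 3.0^-0.21 = 0.79397
t_adjusted = 12 * 0.79397 = 9.53 hours

9.53


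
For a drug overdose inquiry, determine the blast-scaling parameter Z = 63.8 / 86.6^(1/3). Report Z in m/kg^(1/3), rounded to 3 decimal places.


Scaled distance calculation:
W^(1/3) = 86.6^(1/3) = 4.424246
Z = R / W^(1/3) = 63.8 / 4.424246
Z = 14.421 m/kg^(1/3)

14.421


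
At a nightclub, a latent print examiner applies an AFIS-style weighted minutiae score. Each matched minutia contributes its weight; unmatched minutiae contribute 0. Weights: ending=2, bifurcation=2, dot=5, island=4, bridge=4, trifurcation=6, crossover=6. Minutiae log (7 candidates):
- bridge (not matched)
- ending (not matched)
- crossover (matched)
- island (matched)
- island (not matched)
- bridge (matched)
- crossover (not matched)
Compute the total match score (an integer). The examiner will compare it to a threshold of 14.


Weighted minutiae match score:
  bridge: not matched, +0
  ending: not matched, +0
  crossover: matched, +6 (running total 6)
  island: matched, +4 (running total 10)
  island: not matched, +0
  bridge: matched, +4 (running total 14)
  crossover: not matched, +0
Total score = 14
Threshold = 14; verdict = identification

14


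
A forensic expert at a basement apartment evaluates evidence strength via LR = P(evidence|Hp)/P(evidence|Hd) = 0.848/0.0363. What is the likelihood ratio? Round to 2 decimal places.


Likelihood ratio calculation:
LR = P(E|Hp) / P(E|Hd)
LR = 0.848 / 0.0363
LR = 23.36

23.36


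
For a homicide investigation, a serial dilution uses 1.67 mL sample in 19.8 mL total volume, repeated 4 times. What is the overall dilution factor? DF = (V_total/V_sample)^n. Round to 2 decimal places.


Dilution factor calculation:
Single dilution = V_total / V_sample = 19.8 / 1.67 ≈ 11.856287
Number of dilutions = 4
Total DF = (19.8 / 1.67)^4 (full precision, rounded at the end) = 19760.36

19760.36


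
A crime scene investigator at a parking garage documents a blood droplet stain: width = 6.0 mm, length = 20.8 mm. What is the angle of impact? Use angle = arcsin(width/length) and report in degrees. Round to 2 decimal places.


Blood spatter impact angle calculation:
width / length = 6.0 / 20.8 = 0.288462
angle = arcsin(0.288462)
angle = 16.77 degrees

16.77


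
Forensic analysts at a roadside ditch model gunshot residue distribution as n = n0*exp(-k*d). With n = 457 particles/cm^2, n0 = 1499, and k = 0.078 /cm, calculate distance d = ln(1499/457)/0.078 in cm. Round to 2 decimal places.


GSR distance calculation:
n0/n = 1499 / 457 = 3.280088
ln(n0/n) = 1.18787
d = 1.18787 / 0.078 = 15.23 cm

15.23


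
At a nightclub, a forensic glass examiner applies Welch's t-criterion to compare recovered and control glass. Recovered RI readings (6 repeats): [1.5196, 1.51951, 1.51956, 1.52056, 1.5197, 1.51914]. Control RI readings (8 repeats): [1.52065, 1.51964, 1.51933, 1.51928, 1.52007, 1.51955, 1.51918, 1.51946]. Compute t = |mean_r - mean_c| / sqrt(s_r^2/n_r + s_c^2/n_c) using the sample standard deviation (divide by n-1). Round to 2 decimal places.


Welch's t-criterion for glass RI comparison:
Recovered mean = sum / n_r = 9.11807 / 6 = 1.5196783
Control mean = sum / n_c = 12.15716 / 8 = 1.519645
Recovered sample variance s_r^2 = 2.23217e-07
Control sample variance s_c^2 = 2.40371e-07
Welch SE (unpooled) = sqrt(s_r^2/n_r + s_c^2/n_c) = sqrt(3.72028e-08 + 3.00464e-08) = sqrt(6.72492e-08) = 0.000259325
|mean_r - mean_c| = 3.33333e-05
t = 3.33333e-05 / 0.000259325 = 0.13

0.13


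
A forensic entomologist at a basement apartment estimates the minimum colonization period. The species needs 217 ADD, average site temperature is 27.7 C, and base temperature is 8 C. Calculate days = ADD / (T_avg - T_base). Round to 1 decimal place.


Insect development time:
Effective temperature = avg_temp - T_base = 27.7 - 8 = 19.7 C
Days = ADD / effective_temp = 217 / 19.7 = 11.0 days

11.0


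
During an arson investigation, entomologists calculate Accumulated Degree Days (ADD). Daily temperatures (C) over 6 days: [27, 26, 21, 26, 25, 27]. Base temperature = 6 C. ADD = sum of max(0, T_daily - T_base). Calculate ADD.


Computing ADD day by day:
Day 1: max(0, 27 - 6) = 21
Day 2: max(0, 26 - 6) = 20
Day 3: max(0, 21 - 6) = 15
Day 4: max(0, 26 - 6) = 20
Day 5: max(0, 25 - 6) = 19
Day 6: max(0, 27 - 6) = 21
Total ADD = 116

116


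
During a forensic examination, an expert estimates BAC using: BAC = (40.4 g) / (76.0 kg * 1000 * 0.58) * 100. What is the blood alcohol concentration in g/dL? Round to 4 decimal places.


Applying the Widmark formula:
BAC = (dose_g / (body_wt * 1000 * r)) * 100
Denominator = 76.0 * 1000 * 0.58 = 44080
BAC = (40.4 / 44080) * 100
BAC = 0.0917 g/dL

0.0917


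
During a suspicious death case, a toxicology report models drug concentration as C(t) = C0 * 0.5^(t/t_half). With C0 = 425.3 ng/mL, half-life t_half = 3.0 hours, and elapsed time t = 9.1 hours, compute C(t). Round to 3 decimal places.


Drug concentration decay:
Number of half-lives = t / t_half = 9.1 / 3.0 = 3.033333
Decay factor = 0.5^3.033333 = 0.12214502
C(t) = 425.3 * 0.12214502 = 51.948 ng/mL

51.948


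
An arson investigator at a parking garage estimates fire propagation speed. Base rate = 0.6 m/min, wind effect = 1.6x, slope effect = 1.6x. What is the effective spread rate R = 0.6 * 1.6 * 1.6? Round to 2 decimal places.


Fire spread rate calculation:
R = R0 * wind_factor * slope_factor
= 0.6 * 1.6 * 1.6
= 0.96 * 1.6
= 1.54 m/min

1.54


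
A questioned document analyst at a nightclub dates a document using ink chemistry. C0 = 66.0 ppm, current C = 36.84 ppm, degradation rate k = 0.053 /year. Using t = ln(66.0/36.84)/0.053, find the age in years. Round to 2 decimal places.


Document age estimation:
C0/C = 66.0 / 36.84 = 1.791531
ln(C0/C) = 0.583071
t = 0.583071 / 0.053 = 11.00 years

11.00


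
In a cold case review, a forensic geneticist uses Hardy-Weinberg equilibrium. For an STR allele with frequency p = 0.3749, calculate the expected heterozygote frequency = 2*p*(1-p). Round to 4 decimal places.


Hardy-Weinberg heterozygote frequency:
q = 1 - p = 1 - 0.3749 = 0.6251
2pq = 2 * 0.3749 * 0.6251 = 0.4687

0.4687


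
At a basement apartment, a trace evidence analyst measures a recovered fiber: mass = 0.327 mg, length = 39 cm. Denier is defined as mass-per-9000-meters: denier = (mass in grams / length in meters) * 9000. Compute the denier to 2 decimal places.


Denier calculation:
Mass in grams = 0.327 mg / 1000 = 0.000327 g
Length in meters = 39 cm / 100 = 0.39 m
Linear density = mass / length = 0.000327 / 0.39 = 0.00083846 g/m
Denier = (g/m) * 9000 = 0.00083846 * 9000 = 7.55

7.55


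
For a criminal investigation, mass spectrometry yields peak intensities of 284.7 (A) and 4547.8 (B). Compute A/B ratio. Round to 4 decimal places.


Spectral peak ratio:
Peak A = 284.7 counts
Peak B = 4547.8 counts
Ratio = 284.7 / 4547.8 = 0.0626

0.0626


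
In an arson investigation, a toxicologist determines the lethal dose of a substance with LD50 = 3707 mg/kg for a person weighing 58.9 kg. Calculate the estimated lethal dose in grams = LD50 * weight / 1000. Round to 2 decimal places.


Lethal dose calculation:
Lethal dose = LD50 * body_weight / 1000
= 3707 * 58.9 / 1000
= 218342.3 / 1000
= 218.34 g

218.34


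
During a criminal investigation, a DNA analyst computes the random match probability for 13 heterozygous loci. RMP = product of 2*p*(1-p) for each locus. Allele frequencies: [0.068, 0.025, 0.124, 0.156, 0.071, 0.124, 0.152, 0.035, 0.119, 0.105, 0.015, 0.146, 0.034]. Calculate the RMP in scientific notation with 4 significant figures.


Computing RMP for 13 loci:
Locus 1: 2 * 0.068 * 0.932 = 0.126752
Locus 2: 2 * 0.025 * 0.975 = 0.04875
Locus 3: 2 * 0.124 * 0.876 = 0.217248
Locus 4: 2 * 0.156 * 0.844 = 0.263328
Locus 5: 2 * 0.071 * 0.929 = 0.131918
Locus 6: 2 * 0.124 * 0.876 = 0.217248
Locus 7: 2 * 0.152 * 0.848 = 0.257792
Locus 8: 2 * 0.035 * 0.965 = 0.06755
Locus 9: 2 * 0.119 * 0.881 = 0.209678
Locus 10: 2 * 0.105 * 0.895 = 0.18795
Locus 11: 2 * 0.015 * 0.985 = 0.02955
Locus 12: 2 * 0.146 * 0.854 = 0.249368
Locus 13: 2 * 0.034 * 0.966 = 0.065688
RMP = 3.365e-12

3.365e-12


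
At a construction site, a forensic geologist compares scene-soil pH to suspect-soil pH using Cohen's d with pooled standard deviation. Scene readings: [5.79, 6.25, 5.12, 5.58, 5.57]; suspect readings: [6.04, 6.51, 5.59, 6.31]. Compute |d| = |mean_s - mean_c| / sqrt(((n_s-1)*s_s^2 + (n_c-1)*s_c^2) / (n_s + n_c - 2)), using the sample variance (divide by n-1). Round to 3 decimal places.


Pooled-variance Cohen's d for soil pH comparison:
Scene mean = 28.31 / 5 = 5.662
Suspect mean = 24.45 / 4 = 6.1125
Scene sample variance s_s^2 = 0.16777
Suspect sample variance s_c^2 = 0.158425
Pooled variance = ((n_s-1)*s_s^2 + (n_c-1)*s_c^2) / (n_s + n_c - 2) = 0.163765
Pooled SD = sqrt(0.163765) = 0.404679
Mean difference = -0.4505
|d| = |-0.4505| / 0.404679 = 1.113

1.113


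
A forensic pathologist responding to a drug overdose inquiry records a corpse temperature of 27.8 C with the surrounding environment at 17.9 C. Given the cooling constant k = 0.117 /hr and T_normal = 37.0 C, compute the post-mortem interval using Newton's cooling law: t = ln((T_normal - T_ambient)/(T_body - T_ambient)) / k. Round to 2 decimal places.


Using Newton's law of cooling:
t = ln((T_normal - T_ambient) / (T_body - T_ambient)) / k
T_normal - T_ambient = 19.1
T_body - T_ambient = 9.9
Ratio = 1.929293
ln(ratio) = 0.657154
t = 0.657154 / 0.117 = 5.62 hours

5.62


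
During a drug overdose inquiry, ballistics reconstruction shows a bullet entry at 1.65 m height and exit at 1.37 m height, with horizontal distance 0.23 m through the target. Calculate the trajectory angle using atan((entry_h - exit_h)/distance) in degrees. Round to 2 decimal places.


Bullet trajectory angle:
Height difference = 1.65 - 1.37 = 0.28 m
angle = atan(0.28 / 0.23)
angle = atan(1.217391)
angle = 50.60 degrees

50.60


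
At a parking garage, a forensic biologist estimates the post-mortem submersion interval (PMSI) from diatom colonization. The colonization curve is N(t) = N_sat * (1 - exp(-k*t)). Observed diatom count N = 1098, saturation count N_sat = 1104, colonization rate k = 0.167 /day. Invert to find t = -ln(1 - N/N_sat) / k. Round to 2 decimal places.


PMSI from diatom colonization curve:
N / N_sat = 1098 / 1104 = 0.994565
1 - N/N_sat = 0.005435
ln(1 - N/N_sat) = -5.214896
t = -ln(1 - N/N_sat) / k = -(-5.214896) / 0.167 = 31.23 days

31.23


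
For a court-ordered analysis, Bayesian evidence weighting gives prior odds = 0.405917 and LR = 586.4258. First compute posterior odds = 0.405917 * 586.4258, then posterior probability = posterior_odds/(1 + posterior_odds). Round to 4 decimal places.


Bayesian evidence evaluation:
Posterior odds = prior_odds * LR = 0.405917 * 586.4258 = 238.0402
Posterior probability = posterior_odds / (1 + posterior_odds)
= 238.0402 / (1 + 238.0402)
= 238.0402 / 239.0402
= 0.9958

0.9958


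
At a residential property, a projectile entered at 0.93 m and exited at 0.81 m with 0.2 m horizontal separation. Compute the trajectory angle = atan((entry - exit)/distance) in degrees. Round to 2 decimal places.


Bullet trajectory angle:
Height difference = 0.93 - 0.81 = 0.12 m
angle = atan(0.12 / 0.2)
angle = atan(0.6)
angle = 30.96 degrees

30.96


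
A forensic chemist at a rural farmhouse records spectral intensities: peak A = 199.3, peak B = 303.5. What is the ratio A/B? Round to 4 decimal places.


Spectral peak ratio:
Peak A = 199.3 counts
Peak B = 303.5 counts
Ratio = 199.3 / 303.5 = 0.6567

0.6567


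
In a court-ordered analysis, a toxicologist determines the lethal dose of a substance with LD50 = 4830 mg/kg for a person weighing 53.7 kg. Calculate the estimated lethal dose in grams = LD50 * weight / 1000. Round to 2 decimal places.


Lethal dose calculation:
Lethal dose = LD50 * body_weight / 1000
= 4830 * 53.7 / 1000
= 259371 / 1000
= 259.37 g

259.37


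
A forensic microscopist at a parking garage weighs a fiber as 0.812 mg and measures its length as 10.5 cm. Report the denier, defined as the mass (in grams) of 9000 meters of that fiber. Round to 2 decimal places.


Denier calculation:
Mass in grams = 0.812 mg / 1000 = 0.000812 g
Length in meters = 10.5 cm / 100 = 0.105 m
Linear density = mass / length = 0.000812 / 0.105 = 0.00773333 g/m
Denier = (g/m) * 9000 = 0.00773333 * 9000 = 69.60

69.60


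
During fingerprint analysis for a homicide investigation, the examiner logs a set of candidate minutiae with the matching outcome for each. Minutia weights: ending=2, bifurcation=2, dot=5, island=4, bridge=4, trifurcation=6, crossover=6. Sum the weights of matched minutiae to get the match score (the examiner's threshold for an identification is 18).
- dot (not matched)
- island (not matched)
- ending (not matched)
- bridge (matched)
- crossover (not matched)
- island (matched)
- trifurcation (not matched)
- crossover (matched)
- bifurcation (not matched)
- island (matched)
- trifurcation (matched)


Weighted minutiae match score:
  dot: not matched, +0
  island: not matched, +0
  ending: not matched, +0
  bridge: matched, +4 (running total 4)
  crossover: not matched, +0
  island: matched, +4 (running total 8)
  trifurcation: not matched, +0
  crossover: matched, +6 (running total 14)
  bifurcation: not matched, +0
  island: matched, +4 (running total 18)
  trifurcation: matched, +6 (running total 24)
Total score = 24
Threshold = 18; verdict = identification

24


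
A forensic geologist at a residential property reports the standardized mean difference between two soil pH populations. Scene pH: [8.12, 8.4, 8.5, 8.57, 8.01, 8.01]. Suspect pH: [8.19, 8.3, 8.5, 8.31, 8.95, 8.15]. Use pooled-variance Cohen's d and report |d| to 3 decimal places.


Pooled-variance Cohen's d for soil pH comparison:
Scene mean = 49.61 / 6 = 8.268333
Suspect mean = 50.4 / 6 = 8.4
Scene sample variance s_s^2 = 0.063497
Suspect sample variance s_c^2 = 0.08744
Pooled variance = ((n_s-1)*s_s^2 + (n_c-1)*s_c^2) / (n_s + n_c - 2) = 0.075468
Pooled SD = sqrt(0.075468) = 0.274714
Mean difference = -0.131667
|d| = |-0.131667| / 0.274714 = 0.479

0.479


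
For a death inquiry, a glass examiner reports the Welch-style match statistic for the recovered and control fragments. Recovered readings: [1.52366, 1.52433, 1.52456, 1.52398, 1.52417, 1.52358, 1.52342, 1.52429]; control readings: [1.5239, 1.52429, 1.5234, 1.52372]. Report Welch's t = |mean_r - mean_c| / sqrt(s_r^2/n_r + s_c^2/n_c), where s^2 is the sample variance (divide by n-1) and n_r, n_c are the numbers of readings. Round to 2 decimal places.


Welch's t-criterion for glass RI comparison:
Recovered mean = sum / n_r = 12.19199 / 8 = 1.5239988
Control mean = sum / n_c = 6.09531 / 4 = 1.5238275
Recovered sample variance s_r^2 = 1.66327e-07
Control sample variance s_c^2 = 1.37825e-07
Welch SE (unpooled) = sqrt(s_r^2/n_r + s_c^2/n_c) = sqrt(2.07908e-08 + 3.44562e-08) = sqrt(5.5247e-08) = 0.000235047
|mean_r - mean_c| = 0.00017125
t = 0.00017125 / 0.000235047 = 0.73

0.73


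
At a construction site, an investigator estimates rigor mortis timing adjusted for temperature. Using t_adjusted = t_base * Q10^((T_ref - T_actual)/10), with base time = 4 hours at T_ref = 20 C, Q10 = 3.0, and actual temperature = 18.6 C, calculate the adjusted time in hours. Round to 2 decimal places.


Rigor mortis time adjustment:
Exponent = (T_ref - T_actual) / 10 = (20 - 18.6) / 10 = 0.14
Q10 factor = 3.0^0.14 = 1.16626
t_adjusted = 4 * 1.16626 = 4.67 hours

4.67


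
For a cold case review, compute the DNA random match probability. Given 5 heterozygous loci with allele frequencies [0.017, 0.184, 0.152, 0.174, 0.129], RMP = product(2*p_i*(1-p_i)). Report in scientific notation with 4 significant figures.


Computing RMP for 5 loci:
Locus 1: 2 * 0.017 * 0.983 = 0.033422
Locus 2: 2 * 0.184 * 0.816 = 0.300288
Locus 3: 2 * 0.152 * 0.848 = 0.257792
Locus 4: 2 * 0.174 * 0.826 = 0.287448
Locus 5: 2 * 0.129 * 0.871 = 0.224718
RMP = 1.671e-04

1.671e-04


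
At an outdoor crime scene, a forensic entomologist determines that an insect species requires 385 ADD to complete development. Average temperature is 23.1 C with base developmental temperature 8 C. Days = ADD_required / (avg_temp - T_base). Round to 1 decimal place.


Insect development time:
Effective temperature = avg_temp - T_base = 23.1 - 8 = 15.1 C
Days = ADD / effective_temp = 385 / 15.1 = 25.5 days

25.5


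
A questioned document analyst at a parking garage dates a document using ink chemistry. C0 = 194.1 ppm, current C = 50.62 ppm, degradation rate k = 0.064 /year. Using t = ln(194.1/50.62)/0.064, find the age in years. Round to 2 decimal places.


Document age estimation:
C0/C = 194.1 / 50.62 = 3.834453
ln(C0/C) = 1.344027
t = 1.344027 / 0.064 = 21.00 years

21.00


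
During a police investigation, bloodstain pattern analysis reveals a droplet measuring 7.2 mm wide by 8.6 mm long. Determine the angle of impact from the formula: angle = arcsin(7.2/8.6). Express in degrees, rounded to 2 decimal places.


Blood spatter impact angle calculation:
width / length = 7.2 / 8.6 = 0.837209
angle = arcsin(0.837209)
angle = 56.85 degrees

56.85


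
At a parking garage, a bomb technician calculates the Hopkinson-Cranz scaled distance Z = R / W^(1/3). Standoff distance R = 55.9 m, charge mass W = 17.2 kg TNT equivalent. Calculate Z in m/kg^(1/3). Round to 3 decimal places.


Scaled distance calculation:
W^(1/3) = 17.2^(1/3) = 2.581326
Z = R / W^(1/3) = 55.9 / 2.581326
Z = 21.656 m/kg^(1/3)

21.656


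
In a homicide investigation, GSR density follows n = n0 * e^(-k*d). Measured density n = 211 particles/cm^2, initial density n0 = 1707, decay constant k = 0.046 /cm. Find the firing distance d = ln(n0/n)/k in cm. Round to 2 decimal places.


GSR distance calculation:
n0/n = 1707 / 211 = 8.090047
ln(n0/n) = 2.090635
d = 2.090635 / 0.046 = 45.45 cm

45.45


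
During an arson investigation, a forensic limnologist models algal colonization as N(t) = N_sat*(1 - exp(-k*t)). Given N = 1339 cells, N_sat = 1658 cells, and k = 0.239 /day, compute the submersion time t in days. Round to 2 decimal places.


PMSI from diatom colonization curve:
N / N_sat = 1339 / 1658 = 0.8076
1 - N/N_sat = 0.1924
ln(1 - N/N_sat) = -1.648179
t = -ln(1 - N/N_sat) / k = -(-1.648179) / 0.239 = 6.90 days

6.90


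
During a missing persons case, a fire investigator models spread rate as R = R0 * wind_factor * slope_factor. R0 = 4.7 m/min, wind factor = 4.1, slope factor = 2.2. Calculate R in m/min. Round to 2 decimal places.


Fire spread rate calculation:
R = R0 * wind_factor * slope_factor
= 4.7 * 4.1 * 2.2
= 19.27 * 2.2
= 42.39 m/min

42.39


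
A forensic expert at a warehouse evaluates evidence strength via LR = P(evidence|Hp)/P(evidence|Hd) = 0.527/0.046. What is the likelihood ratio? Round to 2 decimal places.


Likelihood ratio calculation:
LR = P(E|Hp) / P(E|Hd)
LR = 0.527 / 0.046
LR = 11.46

11.46


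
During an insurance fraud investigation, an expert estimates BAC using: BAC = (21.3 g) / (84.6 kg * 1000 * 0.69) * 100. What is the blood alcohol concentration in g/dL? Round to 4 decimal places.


Applying the Widmark formula:
BAC = (dose_g / (body_wt * 1000 * r)) * 100
Denominator = 84.6 * 1000 * 0.69 = 58374
BAC = (21.3 / 58374) * 100
BAC = 0.0365 g/dL

0.0365


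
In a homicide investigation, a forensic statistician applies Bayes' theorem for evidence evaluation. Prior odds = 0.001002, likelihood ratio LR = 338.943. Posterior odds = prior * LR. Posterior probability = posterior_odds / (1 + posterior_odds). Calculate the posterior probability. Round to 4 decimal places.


Bayesian evidence evaluation:
Posterior odds = prior_odds * LR = 0.001002 * 338.943 = 0.3396209
Posterior probability = posterior_odds / (1 + posterior_odds)
= 0.3396209 / (1 + 0.3396209)
= 0.3396209 / 1.3396209
= 0.2535

0.2535


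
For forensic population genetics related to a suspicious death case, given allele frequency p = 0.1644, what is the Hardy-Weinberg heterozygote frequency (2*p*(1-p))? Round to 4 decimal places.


Hardy-Weinberg heterozygote frequency:
q = 1 - p = 1 - 0.1644 = 0.8356
2pq = 2 * 0.1644 * 0.8356 = 0.2747

0.2747


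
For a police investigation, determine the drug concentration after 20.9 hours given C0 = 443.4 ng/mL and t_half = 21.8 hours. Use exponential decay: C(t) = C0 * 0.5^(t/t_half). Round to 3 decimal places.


Drug concentration decay:
Number of half-lives = t / t_half = 20.9 / 21.8 = 0.958716
Decay factor = 0.5^0.958716 = 0.51451463
C(t) = 443.4 * 0.51451463 = 228.136 ng/mL

228.136


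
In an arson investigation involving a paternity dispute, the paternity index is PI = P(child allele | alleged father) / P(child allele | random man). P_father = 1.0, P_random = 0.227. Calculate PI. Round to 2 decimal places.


Paternity Index calculation:
PI = P(allele|father) / P(allele|random)
PI = 1.0 / 0.227
PI = 4.41

4.41


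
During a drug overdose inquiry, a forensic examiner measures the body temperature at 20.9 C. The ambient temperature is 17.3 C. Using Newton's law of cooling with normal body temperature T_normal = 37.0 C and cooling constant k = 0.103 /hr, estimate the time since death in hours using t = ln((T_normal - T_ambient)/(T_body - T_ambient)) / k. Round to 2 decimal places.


Using Newton's law of cooling:
t = ln((T_normal - T_ambient) / (T_body - T_ambient)) / k
T_normal - T_ambient = 19.7
T_body - T_ambient = 3.6
Ratio = 5.472222
ln(ratio) = 1.699685
t = 1.699685 / 0.103 = 16.50 hours

16.50


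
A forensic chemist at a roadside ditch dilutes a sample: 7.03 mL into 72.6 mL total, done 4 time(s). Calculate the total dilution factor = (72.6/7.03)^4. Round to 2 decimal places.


Dilution factor calculation:
Single dilution = V_total / V_sample = 72.6 / 7.03 ≈ 10.327169
Number of dilutions = 4
Total DF = (72.6 / 7.03)^4 (full precision, rounded at the end) = 11374.31

11374.31


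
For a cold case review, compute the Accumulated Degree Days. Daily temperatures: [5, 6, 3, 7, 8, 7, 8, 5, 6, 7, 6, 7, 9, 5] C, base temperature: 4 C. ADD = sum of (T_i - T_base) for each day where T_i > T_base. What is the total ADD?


Computing ADD day by day:
Day 1: max(0, 5 - 4) = 1
Day 2: max(0, 6 - 4) = 2
Day 3: max(0, 3 - 4) = 0
Day 4: max(0, 7 - 4) = 3
Day 5: max(0, 8 - 4) = 4
Day 6: max(0, 7 - 4) = 3
Day 7: max(0, 8 - 4) = 4
Day 8: max(0, 5 - 4) = 1
Day 9: max(0, 6 - 4) = 2
Day 10: max(0, 7 - 4) = 3
Day 11: max(0, 6 - 4) = 2
Day 12: max(0, 7 - 4) = 3
Day 13: max(0, 9 - 4) = 5
Day 14: max(0, 5 - 4) = 1
Total ADD = 34

34


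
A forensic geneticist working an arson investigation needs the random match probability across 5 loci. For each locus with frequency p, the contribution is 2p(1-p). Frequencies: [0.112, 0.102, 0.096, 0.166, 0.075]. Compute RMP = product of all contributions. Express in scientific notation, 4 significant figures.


Computing RMP for 5 loci:
Locus 1: 2 * 0.112 * 0.888 = 0.198912
Locus 2: 2 * 0.102 * 0.898 = 0.183192
Locus 3: 2 * 0.096 * 0.904 = 0.173568
Locus 4: 2 * 0.166 * 0.834 = 0.276888
Locus 5: 2 * 0.075 * 0.925 = 0.13875
RMP = 2.430e-04

2.430e-04


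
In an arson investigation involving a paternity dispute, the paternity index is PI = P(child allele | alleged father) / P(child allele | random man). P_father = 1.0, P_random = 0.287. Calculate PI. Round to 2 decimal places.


Paternity Index calculation:
PI = P(allele|father) / P(allele|random)
PI = 1.0 / 0.287
PI = 3.48

3.48


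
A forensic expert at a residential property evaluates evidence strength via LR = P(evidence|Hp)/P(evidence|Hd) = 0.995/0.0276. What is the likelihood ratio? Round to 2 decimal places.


Likelihood ratio calculation:
LR = P(E|Hp) / P(E|Hd)
LR = 0.995 / 0.0276
LR = 36.05

36.05


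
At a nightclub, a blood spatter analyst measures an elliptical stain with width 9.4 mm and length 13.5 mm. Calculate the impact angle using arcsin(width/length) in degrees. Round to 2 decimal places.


Blood spatter impact angle calculation:
width / length = 9.4 / 13.5 = 0.696296
angle = arcsin(0.696296)
angle = 44.13 degrees

44.13


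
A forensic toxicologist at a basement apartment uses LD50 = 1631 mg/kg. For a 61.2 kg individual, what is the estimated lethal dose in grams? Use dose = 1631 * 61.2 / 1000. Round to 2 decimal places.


Lethal dose calculation:
Lethal dose = LD50 * body_weight / 1000
= 1631 * 61.2 / 1000
= 99817.2 / 1000
= 99.82 g

99.82


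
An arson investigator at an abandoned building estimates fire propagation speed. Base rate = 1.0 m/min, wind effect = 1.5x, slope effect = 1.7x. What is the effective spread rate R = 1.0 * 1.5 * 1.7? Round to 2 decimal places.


Fire spread rate calculation:
R = R0 * wind_factor * slope_factor
= 1.0 * 1.5 * 1.7
= 1.5 * 1.7
= 2.55 m/min

2.55


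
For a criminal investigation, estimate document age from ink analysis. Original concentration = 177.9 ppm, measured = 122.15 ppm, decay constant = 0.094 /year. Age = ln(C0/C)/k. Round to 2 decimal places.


Document age estimation:
C0/C = 177.9 / 122.15 = 1.456406
ln(C0/C) = 0.375972
t = 0.375972 / 0.094 = 4.00 years

4.00


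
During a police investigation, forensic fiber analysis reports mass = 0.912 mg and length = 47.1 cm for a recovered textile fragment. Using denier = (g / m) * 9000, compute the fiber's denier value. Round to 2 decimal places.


Denier calculation:
Mass in grams = 0.912 mg / 1000 = 0.000912 g
Length in meters = 47.1 cm / 100 = 0.471 m
Linear density = mass / length = 0.000912 / 0.471 = 0.00193631 g/m
Denier = (g/m) * 9000 = 0.00193631 * 9000 = 17.43

17.43


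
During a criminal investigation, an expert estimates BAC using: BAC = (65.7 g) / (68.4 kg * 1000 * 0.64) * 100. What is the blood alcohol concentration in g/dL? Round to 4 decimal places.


Applying the Widmark formula:
BAC = (dose_g / (body_wt * 1000 * r)) * 100
Denominator = 68.4 * 1000 * 0.64 = 43776
BAC = (65.7 / 43776) * 100
BAC = 0.1501 g/dL

0.1501


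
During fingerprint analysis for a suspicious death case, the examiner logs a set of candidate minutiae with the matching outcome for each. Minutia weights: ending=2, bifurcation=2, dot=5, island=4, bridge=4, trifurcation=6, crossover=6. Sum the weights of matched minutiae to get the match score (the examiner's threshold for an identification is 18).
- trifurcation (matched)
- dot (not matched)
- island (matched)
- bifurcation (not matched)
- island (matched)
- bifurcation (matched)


Weighted minutiae match score:
  trifurcation: matched, +6 (running total 6)
  dot: not matched, +0
  island: matched, +4 (running total 10)
  bifurcation: not matched, +0
  island: matched, +4 (running total 14)
  bifurcation: matched, +2 (running total 16)
Total score = 16
Threshold = 18; verdict = inconclusive

16
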